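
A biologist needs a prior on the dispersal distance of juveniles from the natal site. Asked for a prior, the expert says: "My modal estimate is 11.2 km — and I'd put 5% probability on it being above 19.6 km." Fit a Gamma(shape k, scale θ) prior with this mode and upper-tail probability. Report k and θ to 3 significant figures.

Gamma(k,θ) with k>1 has mode (k−1)θ, so θ = 11.2/(k−1).
Need P(X < 19.6) = 0.95 with θ tied to k this way. Start at k = 2, θ = 11.2: P(X<19.6) ≈ 0.522.
Too low — raise k to concentrate. Iterating converges to k ≈ 9.91.
Then θ = 11.2/(9.91−1) ≈ 1.26.

k ≈ 9.91, θ ≈ 1.26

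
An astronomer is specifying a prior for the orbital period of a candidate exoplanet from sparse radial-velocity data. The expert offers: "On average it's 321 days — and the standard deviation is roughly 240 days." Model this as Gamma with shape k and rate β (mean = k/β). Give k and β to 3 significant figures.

k ≈ 1.79, β ≈ 0.00557

For Gamma(k, rate β): mean = k/β, variance = k/β², so CV = 1/√k.
CV = SD/mean = 240/321 = 0.7477, hence k = 1/CV² = 1.79.
Then β = k/mean = 1.79/321 = 0.00557.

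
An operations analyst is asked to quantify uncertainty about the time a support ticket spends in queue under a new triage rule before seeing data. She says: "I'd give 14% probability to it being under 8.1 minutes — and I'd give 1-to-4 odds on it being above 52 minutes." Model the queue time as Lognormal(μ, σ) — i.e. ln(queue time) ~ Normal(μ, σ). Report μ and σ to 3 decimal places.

If T ~ Lognormal(μ,σ) then ln T ~ Normal(μ,σ), so the p-quantile of ln T is μ + z_p·σ.
ln(8.1) = 2.092 and ln(52) = 3.951; z_{0.14} = -1.08, z_{0.8} = 0.8416.
σ = (3.951 − 2.092)/(0.8416 − (-1.08)) = 0.967.
μ = 2.092 − (-1.08)·0.967 = 3.137.

μ ≈ 3.137, σ ≈ 0.967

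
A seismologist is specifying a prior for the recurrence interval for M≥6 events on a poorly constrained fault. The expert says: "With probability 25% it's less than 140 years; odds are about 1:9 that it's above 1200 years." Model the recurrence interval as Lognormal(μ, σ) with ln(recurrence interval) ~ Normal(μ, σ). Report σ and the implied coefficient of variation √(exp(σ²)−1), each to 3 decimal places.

If T ~ Lognormal(μ,σ) then ln T ~ Normal(μ,σ), so the p-quantile of ln T is μ + z_p·σ.
ln(140) = 4.942 and ln(1200) = 7.09; z_{0.25} = -0.6745, z_{0.9} = 1.282.
σ = (7.09 − 4.942)/(1.282 − (-0.6745)) = 1.098.
μ = 4.942 − (-0.6745)·1.098 = 5.682.
CV = √(exp(σ²)−1) = √(exp(1.2064)−1) = 1.530.

σ ≈ 1.098, CV ≈ 1.530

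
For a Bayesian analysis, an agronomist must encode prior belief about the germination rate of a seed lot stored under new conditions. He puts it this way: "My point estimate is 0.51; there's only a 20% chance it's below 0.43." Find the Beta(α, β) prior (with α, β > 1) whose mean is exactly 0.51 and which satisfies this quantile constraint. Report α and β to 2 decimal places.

With mean 0.51 fixed, write α = 0.51s, β = 0.49s where s = α+β.
Need P(θ < 0.43) = 0.2 under Beta(0.51s, 0.49s). Normal approximation: (q−m)/√(m(1−m)/s) ≈ z_{0.2} = -0.842, so s ≈ 0.51·0.49·(-0.842)²/(0.43−0.51)² = 27.7.
At s = 27.7: P(θ<0.43) ≈ 0.200. Adjusting to match 0.2 gives s ≈ 27.75.
So α = 0.51·27.75 ≈ 14.15, β = 0.49·27.75 ≈ 13.60.

α ≈ 14.15, β ≈ 13.60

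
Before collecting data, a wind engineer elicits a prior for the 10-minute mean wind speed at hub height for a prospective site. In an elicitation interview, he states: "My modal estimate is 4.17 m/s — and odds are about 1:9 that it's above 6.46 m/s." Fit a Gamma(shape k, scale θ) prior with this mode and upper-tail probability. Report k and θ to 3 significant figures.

k ≈ 10.8, θ ≈ 0.427

Gamma(k,θ) with k>1 has mode (k−1)θ, so θ = 4.17/(k−1).
Need P(X < 6.46) = 0.9 with θ tied to k this way. Start at k = 2, θ = 4.17: P(X<6.46) ≈ 0.458.
Too low — raise k to concentrate. Iterating converges to k ≈ 10.8.
Then θ = 4.17/(10.8−1) ≈ 0.427.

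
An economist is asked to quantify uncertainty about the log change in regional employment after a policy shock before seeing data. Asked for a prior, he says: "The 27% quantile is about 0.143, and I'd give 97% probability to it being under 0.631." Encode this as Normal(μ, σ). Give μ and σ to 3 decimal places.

The p-quantile of Normal(μ,σ) is μ + z_p·σ, with z_{0.27} = -0.6128 and z_{0.97} = 1.881.
Eliminate σ: μ = (z₂·x₁ − z₁·x₂)/(z₂ − z₁) = (1.881·0.143 − (-0.6128)·0.631)/2.494 = 0.263.
Then σ = (x₂ − x₁)/(z₂ − z₁) = (0.631 − 0.143)/2.494 = 0.196.

μ = 0.263, σ = 0.196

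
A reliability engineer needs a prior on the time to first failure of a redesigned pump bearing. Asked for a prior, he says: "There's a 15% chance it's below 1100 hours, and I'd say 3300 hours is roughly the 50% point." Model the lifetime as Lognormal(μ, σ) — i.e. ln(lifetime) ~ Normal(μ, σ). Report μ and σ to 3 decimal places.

μ ≈ 8.102, σ ≈ 1.060

If T ~ Lognormal(μ,σ) then ln T ~ Normal(μ,σ), so the p-quantile of ln T is μ + z_p·σ.
ln(1100) = 7.003 and ln(3300) = 8.102; z_{0.15} = -1.036, z_{0.5} = 0.
σ = (8.102 − 7.003)/(0 − (-1.036)) = 1.060.
μ = 7.003 − (-1.036)·1.060 = 8.102.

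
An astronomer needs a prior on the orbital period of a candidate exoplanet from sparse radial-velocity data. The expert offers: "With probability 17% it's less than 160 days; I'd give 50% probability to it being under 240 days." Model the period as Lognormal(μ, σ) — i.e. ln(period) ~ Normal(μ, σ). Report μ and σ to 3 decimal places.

μ ≈ 5.481, σ ≈ 0.425

If T ~ Lognormal(μ,σ) then ln T ~ Normal(μ,σ), so the p-quantile of ln T is μ + z_p·σ.
ln(160) = 5.075 and ln(240) = 5.481; z_{0.17} = -0.9542, z_{0.5} = 0.
σ = (5.481 − 5.075)/(0 − (-0.9542)) = 0.425.
μ = 5.075 − (-0.9542)·0.425 = 5.481.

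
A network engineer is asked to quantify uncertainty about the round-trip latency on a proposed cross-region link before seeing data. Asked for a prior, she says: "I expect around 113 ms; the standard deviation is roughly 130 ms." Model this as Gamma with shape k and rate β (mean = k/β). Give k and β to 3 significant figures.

k ≈ 0.756, β ≈ 0.00669

For Gamma(k, rate β): mean = k/β, variance = k/β², so CV = 1/√k.
CV = SD/mean = 130/113 = 1.15, hence k = 1/CV² = 0.756.
Then β = k/mean = 0.756/113 = 0.00669.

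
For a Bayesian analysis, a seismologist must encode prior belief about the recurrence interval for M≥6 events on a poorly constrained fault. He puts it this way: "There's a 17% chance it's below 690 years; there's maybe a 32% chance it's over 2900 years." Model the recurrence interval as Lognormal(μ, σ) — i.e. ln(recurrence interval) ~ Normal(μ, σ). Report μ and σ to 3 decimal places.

If T ~ Lognormal(μ,σ) then ln T ~ Normal(μ,σ), so the p-quantile of ln T is μ + z_p·σ.
ln(690) = 6.537 and ln(2900) = 7.972; z_{0.17} = -0.9542, z_{0.68} = 0.4677.
σ = (7.972 − 6.537)/(0.4677 − (-0.9542)) = 1.010.
μ = 6.537 − (-0.9542)·1.010 = 7.500.

μ ≈ 7.500, σ ≈ 1.010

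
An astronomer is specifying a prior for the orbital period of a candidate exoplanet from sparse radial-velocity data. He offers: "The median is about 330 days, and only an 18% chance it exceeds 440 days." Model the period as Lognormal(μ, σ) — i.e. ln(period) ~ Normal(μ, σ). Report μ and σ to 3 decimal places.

If T ~ Lognormal(μ,σ) then ln T ~ Normal(μ,σ), so the p-quantile of ln T is μ + z_p·σ.
ln(330) = 5.799 and ln(440) = 6.087; z_{0.5} = 0, z_{0.82} = 0.9154.
σ = (6.087 − 5.799)/(0.9154 − (0)) = 0.314.
μ = 5.799 − (0)·0.314 = 5.799.

μ ≈ 5.799, σ ≈ 0.314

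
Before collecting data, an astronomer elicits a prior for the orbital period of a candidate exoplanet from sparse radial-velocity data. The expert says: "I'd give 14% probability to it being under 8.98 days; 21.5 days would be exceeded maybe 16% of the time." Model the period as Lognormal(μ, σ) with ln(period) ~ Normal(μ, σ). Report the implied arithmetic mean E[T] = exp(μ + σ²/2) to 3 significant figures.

E[T] ≈ 15.5 days

If T ~ Lognormal(μ,σ) then ln T ~ Normal(μ,σ), so the p-quantile of ln T is μ + z_p·σ.
ln(8.98) = 2.195 and ln(21.5) = 3.068; z_{0.14} = -1.08, z_{0.84} = 0.9945.
σ = (3.068 − 2.195)/(0.9945 − (-1.08)) = 0.421.
μ = 2.195 − (-1.08)·0.421 = 2.650.
E[T] = exp(μ + σ²/2) = exp(2.650 + 0.0885) = 15.5 days.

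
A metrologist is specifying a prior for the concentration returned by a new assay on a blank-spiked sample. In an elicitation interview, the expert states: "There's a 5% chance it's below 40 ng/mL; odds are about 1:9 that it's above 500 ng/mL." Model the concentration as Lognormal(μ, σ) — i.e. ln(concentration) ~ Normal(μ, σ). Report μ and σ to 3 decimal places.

μ ≈ 5.109, σ ≈ 0.863

If T ~ Lognormal(μ,σ) then ln T ~ Normal(μ,σ), so the p-quantile of ln T is μ + z_p·σ.
ln(40) = 3.689 and ln(500) = 6.215; z_{0.05} = -1.645, z_{0.9} = 1.282.
σ = (6.215 − 3.689)/(1.282 − (-1.645)) = 0.863.
μ = 3.689 − (-1.645)·0.863 = 5.109.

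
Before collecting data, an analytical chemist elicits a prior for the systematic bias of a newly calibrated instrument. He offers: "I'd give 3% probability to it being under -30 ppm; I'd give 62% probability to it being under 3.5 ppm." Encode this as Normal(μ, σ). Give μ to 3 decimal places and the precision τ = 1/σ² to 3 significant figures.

For Normal(μ,σ), the p-quantile is μ + z_p·σ. Here z_{0.03} = -1.881, z_{0.62} = 0.3055.
So -30 = μ − 1.881σ and 3.5 = μ + 0.3055σ.
Subtracting: σ = (3.5 − -30)/(0.3055 − (-1.881)) = 15.323.
Then μ = -30 − (-1.881)·15.323 = -1.181.
Precision τ = 1/σ² = 1/15.32² = 0.00426.

μ = -1.181, τ = 0.00426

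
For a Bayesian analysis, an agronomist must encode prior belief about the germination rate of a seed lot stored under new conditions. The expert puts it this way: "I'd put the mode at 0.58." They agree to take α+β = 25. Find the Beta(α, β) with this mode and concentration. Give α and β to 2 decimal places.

For α,β > 1 the Beta mode is (α−1)/(α+β−2). With α+β = 25, the mode is (α−1)/23.
Set (α−1)/23 = 0.58 → α = 1 + 0.58·23 = 14.34.
β = 25 − α = 10.66.

α = 14.34, β = 10.66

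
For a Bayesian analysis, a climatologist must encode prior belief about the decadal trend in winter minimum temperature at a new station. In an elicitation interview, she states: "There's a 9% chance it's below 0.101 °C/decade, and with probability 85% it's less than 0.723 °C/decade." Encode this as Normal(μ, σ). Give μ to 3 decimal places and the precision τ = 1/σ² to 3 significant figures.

μ = 0.452, τ = 14.6

The p-quantile of Normal(μ,σ) is μ + z_p·σ, with z_{0.09} = -1.341 and z_{0.85} = 1.036.
Eliminate σ: μ = (z₂·x₁ − z₁·x₂)/(z₂ − z₁) = (1.036·0.101 − (-1.341)·0.723)/2.377 = 0.452.
Then σ = (x₂ − x₁)/(z₂ − z₁) = (0.723 − 0.101)/2.377 = 0.262.
Precision τ = 1/σ² = 1/0.2617² = 14.6.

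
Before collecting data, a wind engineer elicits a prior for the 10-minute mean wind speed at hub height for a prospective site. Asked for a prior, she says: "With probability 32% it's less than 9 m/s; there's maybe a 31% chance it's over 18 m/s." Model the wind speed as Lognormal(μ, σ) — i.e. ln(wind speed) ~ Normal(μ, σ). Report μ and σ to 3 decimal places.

μ ≈ 2.534, σ ≈ 0.719

If T ~ Lognormal(μ,σ) then ln T ~ Normal(μ,σ), so the p-quantile of ln T is μ + z_p·σ.
ln(9) = 2.197 and ln(18) = 2.89; z_{0.32} = -0.4677, z_{0.69} = 0.4959.
σ = (2.89 − 2.197)/(0.4959 − (-0.4677)) = 0.719.
μ = 2.197 − (-0.4677)·0.719 = 2.534.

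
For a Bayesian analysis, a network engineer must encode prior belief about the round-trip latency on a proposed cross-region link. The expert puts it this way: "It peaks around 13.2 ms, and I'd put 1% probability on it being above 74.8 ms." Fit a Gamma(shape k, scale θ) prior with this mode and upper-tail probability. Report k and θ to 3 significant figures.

k ≈ 2.25, θ ≈ 10.5

Gamma(k,θ) with k>1 has mode (k−1)θ, so θ = 13.2/(k−1).
Need P(X < 74.8) = 0.99 with θ tied to k this way. Start at k = 2, θ = 13.2: P(X<74.8) ≈ 0.977.
Too low — raise k to concentrate. Iterating converges to k ≈ 2.25.
Then θ = 13.2/(2.25−1) ≈ 10.5.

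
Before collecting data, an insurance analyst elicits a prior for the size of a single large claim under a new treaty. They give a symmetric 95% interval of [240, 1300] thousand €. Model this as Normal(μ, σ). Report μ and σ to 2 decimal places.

A symmetric 95% interval runs μ ± z·σ with z = 1.96.
Half-width = 530, so σ = 530/1.96 = 270.41.
μ is the interval midpoint, 770.00.

μ = 770.00, σ = 270.41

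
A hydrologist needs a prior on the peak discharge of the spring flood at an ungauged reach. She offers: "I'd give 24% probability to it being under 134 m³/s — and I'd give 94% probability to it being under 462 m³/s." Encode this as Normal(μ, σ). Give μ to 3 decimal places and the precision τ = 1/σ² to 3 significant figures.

The p-quantile of Normal(μ,σ) is μ + z_p·σ, with z_{0.24} = -0.7063 and z_{0.94} = 1.555.
Eliminate σ: μ = (z₂·x₁ − z₁·x₂)/(z₂ − z₁) = (1.555·134 − (-0.7063)·462)/2.261 = 236.459.
Then σ = (x₂ − x₁)/(z₂ − z₁) = (462 − 134)/2.261 = 145.064.
Precision τ = 1/σ² = 1/145.1² = 4.75e-05.

μ = 236.459, τ = 4.75e-05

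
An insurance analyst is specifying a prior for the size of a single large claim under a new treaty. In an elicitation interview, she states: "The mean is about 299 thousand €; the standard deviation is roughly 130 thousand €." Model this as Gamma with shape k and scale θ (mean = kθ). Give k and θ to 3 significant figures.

k ≈ 5.29, θ ≈ 56.5

For Gamma(k, scale θ): mean = kθ, variance = kθ², so CV = 1/√k.
CV = SD/mean = 130/299 = 0.4348, hence k = 1/CV² = 5.29.
Then θ = mean/k = 299/5.29 = 56.5.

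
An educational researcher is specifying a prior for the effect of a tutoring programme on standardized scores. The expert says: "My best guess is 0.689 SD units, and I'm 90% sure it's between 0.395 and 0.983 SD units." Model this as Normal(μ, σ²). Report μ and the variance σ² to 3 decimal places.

A symmetric 90% interval runs μ ± z·σ with z = 1.645.
Half-width = 0.294, so σ = 0.294/1.645 = 0.1787 and σ² = 0.032.
μ is the stated best guess, 0.689.

μ = 0.689, σ² = 0.032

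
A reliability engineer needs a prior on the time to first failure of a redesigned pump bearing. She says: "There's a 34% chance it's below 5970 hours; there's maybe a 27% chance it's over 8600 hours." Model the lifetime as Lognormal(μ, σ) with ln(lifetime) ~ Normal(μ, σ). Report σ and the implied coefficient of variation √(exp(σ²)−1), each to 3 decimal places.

σ ≈ 0.356, CV ≈ 0.368

If T ~ Lognormal(μ,σ) then ln T ~ Normal(μ,σ), so the p-quantile of ln T is μ + z_p·σ.
ln(5970) = 8.695 and ln(8600) = 9.06; z_{0.34} = -0.4125, z_{0.73} = 0.6128.
σ = (9.06 − 8.695)/(0.6128 − (-0.4125)) = 0.356.
μ = 8.695 − (-0.4125)·0.356 = 8.841.
CV = √(exp(σ²)−1) = √(exp(0.1267)−1) = 0.368.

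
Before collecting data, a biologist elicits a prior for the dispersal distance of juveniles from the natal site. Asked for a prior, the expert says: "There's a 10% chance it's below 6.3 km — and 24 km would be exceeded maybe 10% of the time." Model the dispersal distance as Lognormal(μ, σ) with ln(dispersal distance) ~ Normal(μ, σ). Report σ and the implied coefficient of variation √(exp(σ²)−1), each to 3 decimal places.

σ ≈ 0.522, CV ≈ 0.559

If T ~ Lognormal(μ,σ) then ln T ~ Normal(μ,σ), so the p-quantile of ln T is μ + z_p·σ.
ln(6.3) = 1.841 and ln(24) = 3.178; z_{0.1} = -1.282, z_{0.9} = 1.282.
σ = (3.178 − 1.841)/(1.282 − (-1.282)) = 0.522.
μ = 1.841 − (-1.282)·0.522 = 2.509.
CV = √(exp(σ²)−1) = √(exp(0.2723)−1) = 0.559.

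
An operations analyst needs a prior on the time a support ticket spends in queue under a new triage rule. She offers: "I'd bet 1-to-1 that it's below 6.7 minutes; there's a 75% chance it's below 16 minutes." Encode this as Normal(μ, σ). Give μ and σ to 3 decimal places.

μ = 6.700, σ = 13.788

For Normal(μ,σ), the p-quantile is μ + z_p·σ. Here z_{0.5} = 0, z_{0.75} = 0.6745.
So 6.7 = μ + 0σ and 16 = μ + 0.6745σ.
Subtracting: σ = (16 − 6.7)/(0.6745 − (0)) = 13.788.
Then μ = 6.7 − (0)·13.788 = 6.700.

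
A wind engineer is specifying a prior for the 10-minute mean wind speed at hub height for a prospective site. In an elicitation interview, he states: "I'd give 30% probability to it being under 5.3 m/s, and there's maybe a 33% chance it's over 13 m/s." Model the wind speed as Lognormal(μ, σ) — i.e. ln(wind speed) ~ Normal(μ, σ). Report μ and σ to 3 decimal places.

μ ≈ 2.156, σ ≈ 0.930

If T ~ Lognormal(μ,σ) then ln T ~ Normal(μ,σ), so the p-quantile of ln T is μ + z_p·σ.
ln(5.3) = 1.668 and ln(13) = 2.565; z_{0.3} = -0.5244, z_{0.67} = 0.4399.
σ = (2.565 − 1.668)/(0.4399 − (-0.5244)) = 0.930.
μ = 1.668 − (-0.5244)·0.930 = 2.156.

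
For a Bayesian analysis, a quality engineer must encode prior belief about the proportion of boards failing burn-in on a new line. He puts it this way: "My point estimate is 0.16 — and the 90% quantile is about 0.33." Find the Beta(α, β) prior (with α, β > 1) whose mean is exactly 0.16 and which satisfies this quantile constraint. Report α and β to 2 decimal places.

With mean 0.16 fixed, write α = 0.16s, β = 0.84s where s = α+β.
Need P(θ < 0.33) = 0.9 under Beta(0.16s, 0.84s). Normal approximation: (q−m)/√(m(1−m)/s) ≈ z_{0.9} = 1.28, so s ≈ 0.16·0.84·(1.28)²/(0.33−0.16)² = 7.6.
At s = 7.6: P(θ<0.33) ≈ 0.894. Adjusting to match 0.9 gives s ≈ 8.27.
So α = 0.16·8.27 ≈ 1.32, β = 0.84·8.27 ≈ 6.95.

α ≈ 1.32, β ≈ 6.95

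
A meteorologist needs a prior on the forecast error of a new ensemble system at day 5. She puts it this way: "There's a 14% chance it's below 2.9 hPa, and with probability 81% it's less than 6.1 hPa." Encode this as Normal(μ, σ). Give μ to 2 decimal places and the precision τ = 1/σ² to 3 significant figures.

For Normal(μ,σ), the p-quantile is μ + z_p·σ. Here z_{0.14} = -1.08, z_{0.81} = 0.8779.
So 2.9 = μ − 1.08σ and 6.1 = μ + 0.8779σ.
Subtracting: σ = (6.1 − 2.9)/(0.8779 − (-1.08)) = 1.63.
Then μ = 2.9 − (-1.08)·1.63 = 4.67.
Precision τ = 1/σ² = 1/1.634² = 0.374.

μ = 4.67, τ = 0.374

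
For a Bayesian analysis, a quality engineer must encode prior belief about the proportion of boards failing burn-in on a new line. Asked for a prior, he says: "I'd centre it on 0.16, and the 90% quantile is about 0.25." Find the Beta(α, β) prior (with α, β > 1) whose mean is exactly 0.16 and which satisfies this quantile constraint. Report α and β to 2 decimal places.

With mean 0.16 fixed, write α = 0.16s, β = 0.84s where s = α+β.
Need P(θ < 0.25) = 0.9 under Beta(0.16s, 0.84s). Normal approximation: (q−m)/√(m(1−m)/s) ≈ z_{0.9} = 1.28, so s ≈ 0.16·0.84·(1.28)²/(0.25−0.16)² = 27.3.
At s = 27.3: P(θ<0.25) ≈ 0.893. Adjusting to match 0.9 gives s ≈ 29.29.
So α = 0.16·29.29 ≈ 4.69, β = 0.84·29.29 ≈ 24.60.

α ≈ 4.69, β ≈ 24.60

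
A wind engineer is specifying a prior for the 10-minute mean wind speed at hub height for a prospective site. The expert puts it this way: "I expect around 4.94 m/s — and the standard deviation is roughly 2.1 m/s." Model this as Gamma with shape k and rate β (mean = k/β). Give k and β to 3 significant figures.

For Gamma(k, rate β): mean = k/β, variance = k/β², so CV = 1/√k.
CV = SD/mean = 2.1/4.94 = 0.4251, hence k = 1/CV² = 5.53.
Then β = k/mean = 5.53/4.94 = 1.12.

k ≈ 5.53, β ≈ 1.12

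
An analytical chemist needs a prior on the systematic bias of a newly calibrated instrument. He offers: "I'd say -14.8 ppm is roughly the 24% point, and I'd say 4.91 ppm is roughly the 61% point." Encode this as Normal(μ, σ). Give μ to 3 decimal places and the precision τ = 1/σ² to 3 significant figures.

For Normal(μ,σ), the p-quantile is μ + z_p·σ. Here z_{0.24} = -0.7063, z_{0.61} = 0.2793.
So -14.8 = μ − 0.7063σ and 4.91 = μ + 0.2793σ.
Subtracting: σ = (4.91 − -14.8)/(0.2793 − (-0.7063)) = 19.998.
Then μ = -14.8 − (-0.7063)·19.998 = -0.676.
Precision τ = 1/σ² = 1/20² = 0.0025.

μ = -0.676, τ = 0.0025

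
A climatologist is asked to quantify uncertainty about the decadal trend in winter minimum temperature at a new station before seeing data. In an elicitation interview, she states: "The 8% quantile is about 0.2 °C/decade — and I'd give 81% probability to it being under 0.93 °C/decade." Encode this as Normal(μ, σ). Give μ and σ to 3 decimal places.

μ = 0.649, σ = 0.320

For Normal(μ,σ), the p-quantile is μ + z_p·σ. Here z_{0.08} = -1.405, z_{0.81} = 0.8779.
So 0.2 = μ − 1.405σ and 0.93 = μ + 0.8779σ.
Subtracting: σ = (0.93 − 0.2)/(0.8779 − (-1.405)) = 0.320.
Then μ = 0.2 − (-1.405)·0.320 = 0.649.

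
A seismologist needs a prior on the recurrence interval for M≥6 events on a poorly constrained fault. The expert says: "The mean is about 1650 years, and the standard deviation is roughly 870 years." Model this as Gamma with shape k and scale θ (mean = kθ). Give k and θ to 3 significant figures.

k ≈ 3.6, θ ≈ 459

For Gamma(k, scale θ): mean = kθ, variance = kθ², so CV = 1/√k.
CV = SD/mean = 870/1650 = 0.5273, hence k = 1/CV² = 3.6.
Then θ = mean/k = 1650/3.6 = 459.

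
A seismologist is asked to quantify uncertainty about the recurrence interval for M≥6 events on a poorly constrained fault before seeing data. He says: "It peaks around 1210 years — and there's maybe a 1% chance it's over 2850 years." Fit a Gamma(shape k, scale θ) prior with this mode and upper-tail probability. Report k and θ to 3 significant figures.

k ≈ 7.48, θ ≈ 187

Gamma(k,θ) with k>1 has mode (k−1)θ, so θ = 1210/(k−1).
Need P(X < 2850) = 0.99 with θ tied to k this way. Start at k = 2, θ = 1210: P(X<2850) ≈ 0.682.
Too low — raise k to concentrate. Iterating converges to k ≈ 7.48.
Then θ = 1210/(7.48−1) ≈ 187.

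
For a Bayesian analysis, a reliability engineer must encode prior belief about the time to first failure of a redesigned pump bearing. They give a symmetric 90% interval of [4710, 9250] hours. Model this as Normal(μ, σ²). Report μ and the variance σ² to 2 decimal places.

A symmetric 90% interval runs μ ± z·σ with z = 1.645.
Half-width = 2270, so σ = 2270/1.645 = 1380.062 and σ² = 1904571.15.
μ is the interval midpoint, 6980.00.

μ = 6980.00, σ² = 1904571.15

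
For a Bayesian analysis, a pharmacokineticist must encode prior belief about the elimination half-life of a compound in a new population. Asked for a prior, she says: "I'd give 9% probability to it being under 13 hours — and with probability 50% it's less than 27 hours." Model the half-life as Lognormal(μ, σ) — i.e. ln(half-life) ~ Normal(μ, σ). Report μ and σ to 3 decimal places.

If T ~ Lognormal(μ,σ) then ln T ~ Normal(μ,σ), so the p-quantile of ln T is μ + z_p·σ.
ln(13) = 2.565 and ln(27) = 3.296; z_{0.09} = -1.341, z_{0.5} = 0.
σ = (3.296 − 2.565)/(0 − (-1.341)) = 0.545.
μ = 2.565 − (-1.341)·0.545 = 3.296.

μ ≈ 3.296, σ ≈ 0.545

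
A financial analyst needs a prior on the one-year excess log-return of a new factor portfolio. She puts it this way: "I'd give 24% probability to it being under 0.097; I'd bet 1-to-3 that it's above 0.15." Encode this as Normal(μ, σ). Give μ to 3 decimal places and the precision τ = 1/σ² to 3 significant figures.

μ = 0.124, τ = 679

For Normal(μ,σ), the p-quantile is μ + z_p·σ. Here z_{0.24} = -0.7063, z_{0.75} = 0.6745.
So 0.097 = μ − 0.7063σ and 0.15 = μ + 0.6745σ.
Subtracting: σ = (0.15 − 0.097)/(0.6745 − (-0.7063)) = 0.038.
Then μ = 0.097 − (-0.7063)·0.038 = 0.124.
Precision τ = 1/σ² = 1/0.03838² = 679.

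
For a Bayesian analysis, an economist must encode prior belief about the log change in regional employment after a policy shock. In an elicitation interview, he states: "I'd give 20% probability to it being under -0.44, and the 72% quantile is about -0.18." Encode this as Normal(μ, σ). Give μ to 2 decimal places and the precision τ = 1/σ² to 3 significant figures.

μ = -0.29, τ = 30

For Normal(μ,σ), the p-quantile is μ + z_p·σ. Here z_{0.2} = -0.8416, z_{0.72} = 0.5828.
So -0.44 = μ − 0.8416σ and -0.18 = μ + 0.5828σ.
Subtracting: σ = (-0.18 − -0.44)/(0.5828 − (-0.8416)) = 0.18.
Then μ = -0.44 − (-0.8416)·0.18 = -0.29.
Precision τ = 1/σ² = 1/0.1825² = 30.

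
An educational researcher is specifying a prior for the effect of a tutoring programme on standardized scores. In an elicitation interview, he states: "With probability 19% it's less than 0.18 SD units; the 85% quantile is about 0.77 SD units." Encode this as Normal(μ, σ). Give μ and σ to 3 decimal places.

For Normal(μ,σ), the p-quantile is μ + z_p·σ. Here z_{0.19} = -0.8779, z_{0.85} = 1.036.
So 0.18 = μ − 0.8779σ and 0.77 = μ + 1.036σ.
Subtracting: σ = (0.77 − 0.18)/(1.036 − (-0.8779)) = 0.308.
Then μ = 0.18 − (-0.8779)·0.308 = 0.451.

μ = 0.451, σ = 0.308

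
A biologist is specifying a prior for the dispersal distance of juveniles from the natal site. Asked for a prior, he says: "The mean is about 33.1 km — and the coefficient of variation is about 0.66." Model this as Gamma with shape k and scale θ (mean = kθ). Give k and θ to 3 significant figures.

k ≈ 2.3, θ ≈ 14.4

For Gamma(k, scale θ): mean = kθ, variance = kθ², so CV = 1/√k.
CV = 0.66, hence k = 1/CV² = 2.3.
Then θ = mean/k = 33.1/2.3 = 14.4.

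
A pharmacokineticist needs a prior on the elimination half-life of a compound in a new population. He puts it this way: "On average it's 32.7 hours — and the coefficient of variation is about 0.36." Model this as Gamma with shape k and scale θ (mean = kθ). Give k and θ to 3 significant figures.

For Gamma(k, scale θ): mean = kθ, variance = kθ², so CV = 1/√k.
CV = 0.36, hence k = 1/CV² = 7.72.
Then θ = mean/k = 32.7/7.72 = 4.24.

k ≈ 7.72, θ ≈ 4.24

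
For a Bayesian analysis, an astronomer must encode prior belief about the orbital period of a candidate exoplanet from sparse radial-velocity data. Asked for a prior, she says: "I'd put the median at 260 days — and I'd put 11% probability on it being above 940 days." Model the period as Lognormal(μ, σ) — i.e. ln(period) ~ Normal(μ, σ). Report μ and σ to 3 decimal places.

If T ~ Lognormal(μ,σ) then ln T ~ Normal(μ,σ), so the p-quantile of ln T is μ + z_p·σ.
ln(260) = 5.561 and ln(940) = 6.846; z_{0.5} = 0, z_{0.89} = 1.227.
σ = (6.846 − 5.561)/(1.227 − (0)) = 1.048.
μ = 5.561 − (0)·1.048 = 5.561.

μ ≈ 5.561, σ ≈ 1.048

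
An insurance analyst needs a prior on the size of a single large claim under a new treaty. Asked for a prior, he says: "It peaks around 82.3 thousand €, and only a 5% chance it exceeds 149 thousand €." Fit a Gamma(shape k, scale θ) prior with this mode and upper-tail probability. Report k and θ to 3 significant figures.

Gamma(k,θ) with k>1 has mode (k−1)θ, so θ = 82.3/(k−1).
Need P(X < 149) = 0.95 with θ tied to k this way. Start at k = 2, θ = 82.3: P(X<149) ≈ 0.540.
Too low — raise k to concentrate. Iterating converges to k ≈ 8.91.
Then θ = 82.3/(8.91−1) ≈ 10.4.

k ≈ 8.91, θ ≈ 10.4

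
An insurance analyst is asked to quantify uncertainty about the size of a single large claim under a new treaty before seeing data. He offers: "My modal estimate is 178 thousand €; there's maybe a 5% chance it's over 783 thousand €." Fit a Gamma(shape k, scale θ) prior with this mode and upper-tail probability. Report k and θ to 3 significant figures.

k ≈ 2.12, θ ≈ 158

Gamma(k,θ) with k>1 has mode (k−1)θ, so θ = 178/(k−1).
Need P(X < 783) = 0.95 with θ tied to k this way. Start at k = 2, θ = 178: P(X<783) ≈ 0.934.
Too low — raise k to concentrate. Iterating converges to k ≈ 2.12.
Then θ = 178/(2.12−1) ≈ 158.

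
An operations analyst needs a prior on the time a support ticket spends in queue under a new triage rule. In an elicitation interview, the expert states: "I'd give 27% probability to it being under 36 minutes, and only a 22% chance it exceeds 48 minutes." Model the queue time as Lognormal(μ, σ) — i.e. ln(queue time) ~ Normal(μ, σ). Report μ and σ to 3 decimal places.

If T ~ Lognormal(μ,σ) then ln T ~ Normal(μ,σ), so the p-quantile of ln T is μ + z_p·σ.
ln(36) = 3.584 and ln(48) = 3.871; z_{0.27} = -0.6128, z_{0.78} = 0.7722.
σ = (3.871 − 3.584)/(0.7722 − (-0.6128)) = 0.208.
μ = 3.584 − (-0.6128)·0.208 = 3.711.

μ ≈ 3.711, σ ≈ 0.208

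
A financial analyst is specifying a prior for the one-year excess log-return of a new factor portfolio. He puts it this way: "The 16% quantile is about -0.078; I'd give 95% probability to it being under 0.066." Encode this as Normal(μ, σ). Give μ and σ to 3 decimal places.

The p-quantile of Normal(μ,σ) is μ + z_p·σ, with z_{0.16} = -0.9945 and z_{0.95} = 1.645.
Eliminate σ: μ = (z₂·x₁ − z₁·x₂)/(z₂ − z₁) = (1.645·-0.078 − (-0.9945)·0.066)/2.639 = -0.024.
Then σ = (x₂ − x₁)/(z₂ − z₁) = (0.066 − -0.078)/2.639 = 0.055.

μ = -0.024, σ = 0.055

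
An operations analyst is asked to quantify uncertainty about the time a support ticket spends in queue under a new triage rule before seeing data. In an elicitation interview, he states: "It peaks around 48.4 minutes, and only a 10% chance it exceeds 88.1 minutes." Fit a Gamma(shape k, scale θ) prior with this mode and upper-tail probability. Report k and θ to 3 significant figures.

Gamma(k,θ) with k>1 has mode (k−1)θ, so θ = 48.4/(k−1).
Need P(X < 88.1) = 0.9 with θ tied to k this way. Start at k = 2, θ = 48.4: P(X<88.1) ≈ 0.543.
Too low — raise k to concentrate. Iterating converges to k ≈ 6.31.
Then θ = 48.4/(6.31−1) ≈ 9.11.

k ≈ 6.31, θ ≈ 9.11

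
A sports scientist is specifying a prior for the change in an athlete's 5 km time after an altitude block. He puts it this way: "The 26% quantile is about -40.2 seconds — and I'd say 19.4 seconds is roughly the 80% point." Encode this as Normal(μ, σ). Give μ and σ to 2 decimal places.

μ = -14.38, σ = 40.14

The p-quantile of Normal(μ,σ) is μ + z_p·σ, with z_{0.26} = -0.6433 and z_{0.8} = 0.8416.
Eliminate σ: μ = (z₂·x₁ − z₁·x₂)/(z₂ − z₁) = (0.8416·-40.2 − (-0.6433)·19.4)/1.485 = -14.38.
Then σ = (x₂ − x₁)/(z₂ − z₁) = (19.4 − -40.2)/1.485 = 40.14.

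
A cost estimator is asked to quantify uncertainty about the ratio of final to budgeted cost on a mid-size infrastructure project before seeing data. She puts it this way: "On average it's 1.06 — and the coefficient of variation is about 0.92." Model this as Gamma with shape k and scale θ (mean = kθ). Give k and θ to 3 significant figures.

k ≈ 1.18, θ ≈ 0.897

For Gamma(k, scale θ): mean = kθ, variance = kθ², so CV = 1/√k.
CV = 0.92, hence k = 1/CV² = 1.18.
Then θ = mean/k = 1.06/1.18 = 0.897.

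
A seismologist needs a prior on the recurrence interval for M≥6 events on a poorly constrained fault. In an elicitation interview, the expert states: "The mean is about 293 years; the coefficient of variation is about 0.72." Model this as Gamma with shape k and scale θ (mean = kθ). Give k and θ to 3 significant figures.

For Gamma(k, scale θ): mean = kθ, variance = kθ², so CV = 1/√k.
CV = 0.72, hence k = 1/CV² = 1.93.
Then θ = mean/k = 293/1.93 = 152.

k ≈ 1.93, θ ≈ 152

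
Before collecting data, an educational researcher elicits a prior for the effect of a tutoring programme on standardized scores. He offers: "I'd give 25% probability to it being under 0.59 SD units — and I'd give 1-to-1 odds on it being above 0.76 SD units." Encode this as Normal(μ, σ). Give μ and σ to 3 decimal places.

The p-quantile of Normal(μ,σ) is μ + z_p·σ, with z_{0.25} = -0.6745 and z_{0.5} = 0.
Eliminate σ: μ = (z₂·x₁ − z₁·x₂)/(z₂ − z₁) = (0·0.59 − (-0.6745)·0.76)/0.6745 = 0.760.
Then σ = (x₂ − x₁)/(z₂ − z₁) = (0.76 − 0.59)/0.6745 = 0.252.

μ = 0.760, σ = 0.252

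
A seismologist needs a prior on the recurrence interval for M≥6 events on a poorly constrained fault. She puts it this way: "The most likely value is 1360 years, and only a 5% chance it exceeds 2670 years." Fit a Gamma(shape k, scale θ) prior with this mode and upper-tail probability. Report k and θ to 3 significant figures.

Gamma(k,θ) with k>1 has mode (k−1)θ, so θ = 1360/(k−1).
Need P(X < 2670) = 0.95 with θ tied to k this way. Start at k = 2, θ = 1360: P(X<2670) ≈ 0.584.
Too low — raise k to concentrate. Iterating converges to k ≈ 7.1.
Then θ = 1360/(7.1−1) ≈ 223.

k ≈ 7.1, θ ≈ 223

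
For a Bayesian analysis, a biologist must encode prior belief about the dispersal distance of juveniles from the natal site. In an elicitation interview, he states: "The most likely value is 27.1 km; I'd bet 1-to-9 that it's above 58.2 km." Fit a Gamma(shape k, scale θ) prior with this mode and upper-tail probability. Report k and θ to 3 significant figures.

Gamma(k,θ) with k>1 has mode (k−1)θ, so θ = 27.1/(k−1).
Need P(X < 58.2) = 0.9 with θ tied to k this way. Start at k = 2, θ = 27.1: P(X<58.2) ≈ 0.632.
Too low — raise k to concentrate. Iterating converges to k ≈ 4.29.
Then θ = 27.1/(4.29−1) ≈ 8.24.

k ≈ 4.29, θ ≈ 8.24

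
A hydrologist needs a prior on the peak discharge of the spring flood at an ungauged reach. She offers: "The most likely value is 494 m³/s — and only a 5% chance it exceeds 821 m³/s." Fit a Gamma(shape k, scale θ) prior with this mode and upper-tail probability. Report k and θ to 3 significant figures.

Gamma(k,θ) with k>1 has mode (k−1)θ, so θ = 494/(k−1).
Need P(X < 821) = 0.95 with θ tied to k this way. Start at k = 2, θ = 494: P(X<821) ≈ 0.495.
Too low — raise k to concentrate. Iterating converges to k ≈ 11.8.
Then θ = 494/(11.8−1) ≈ 45.6.

k ≈ 11.8, θ ≈ 45.6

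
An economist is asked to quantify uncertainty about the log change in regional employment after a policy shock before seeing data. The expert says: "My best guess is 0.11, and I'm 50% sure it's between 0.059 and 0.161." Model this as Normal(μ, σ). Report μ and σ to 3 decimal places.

μ = 0.110, σ = 0.076

A symmetric 50% interval runs μ ± z·σ with z = 0.6745.
Half-width = 0.051, so σ = 0.051/0.6745 = 0.076.
μ is the stated best guess, 0.110.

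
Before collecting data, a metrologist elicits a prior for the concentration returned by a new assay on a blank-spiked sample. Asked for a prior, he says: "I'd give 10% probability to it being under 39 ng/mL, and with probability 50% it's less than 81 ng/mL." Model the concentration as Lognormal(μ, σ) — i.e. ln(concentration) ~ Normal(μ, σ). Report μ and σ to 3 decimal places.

μ ≈ 4.394, σ ≈ 0.570

If T ~ Lognormal(μ,σ) then ln T ~ Normal(μ,σ), so the p-quantile of ln T is μ + z_p·σ.
ln(39) = 3.664 and ln(81) = 4.394; z_{0.1} = -1.282, z_{0.5} = 0.
σ = (4.394 − 3.664)/(0 − (-1.282)) = 0.570.
μ = 3.664 − (-1.282)·0.570 = 4.394.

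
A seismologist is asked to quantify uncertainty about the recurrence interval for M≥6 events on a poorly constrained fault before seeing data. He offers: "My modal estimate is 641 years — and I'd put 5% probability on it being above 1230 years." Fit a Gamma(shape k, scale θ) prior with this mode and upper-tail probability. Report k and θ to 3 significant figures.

k ≈ 7.54, θ ≈ 98

Gamma(k,θ) with k>1 has mode (k−1)θ, so θ = 641/(k−1).
Need P(X < 1230) = 0.95 with θ tied to k this way. Start at k = 2, θ = 641: P(X<1230) ≈ 0.572.
Too low — raise k to concentrate. Iterating converges to k ≈ 7.54.
Then θ = 641/(7.54−1) ≈ 98.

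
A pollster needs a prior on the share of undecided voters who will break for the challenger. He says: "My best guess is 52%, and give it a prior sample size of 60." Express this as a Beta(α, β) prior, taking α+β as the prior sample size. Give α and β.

Under the effective-sample-size interpretation, Beta(α, β) has prior mean α/(α+β) and prior sample size α+β.
So α+β = 60 and α/(α+β) = 0.52, giving α = 0.52·60 = 31.2 and β = 60 − 31.2 = 28.8.

α = 31.2, β = 28.8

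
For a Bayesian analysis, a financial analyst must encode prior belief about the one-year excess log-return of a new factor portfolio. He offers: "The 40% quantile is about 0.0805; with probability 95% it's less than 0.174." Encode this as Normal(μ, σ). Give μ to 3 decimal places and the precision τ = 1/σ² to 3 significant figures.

The p-quantile of Normal(μ,σ) is μ + z_p·σ, with z_{0.4} = -0.2533 and z_{0.95} = 1.645.
Eliminate σ: μ = (z₂·x₁ − z₁·x₂)/(z₂ − z₁) = (1.645·0.0805 − (-0.2533)·0.174)/1.898 = 0.093.
Then σ = (x₂ − x₁)/(z₂ − z₁) = (0.174 − 0.0805)/1.898 = 0.049.
Precision τ = 1/σ² = 1/0.04926² = 412.

μ = 0.093, τ = 412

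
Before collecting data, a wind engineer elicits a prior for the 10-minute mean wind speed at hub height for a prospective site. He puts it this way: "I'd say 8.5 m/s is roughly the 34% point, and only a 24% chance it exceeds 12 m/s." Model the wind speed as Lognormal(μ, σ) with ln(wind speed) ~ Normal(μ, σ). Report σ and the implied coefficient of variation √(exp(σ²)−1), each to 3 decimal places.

If T ~ Lognormal(μ,σ) then ln T ~ Normal(μ,σ), so the p-quantile of ln T is μ + z_p·σ.
ln(8.5) = 2.14 and ln(12) = 2.485; z_{0.34} = -0.4125, z_{0.76} = 0.7063.
σ = (2.485 − 2.14)/(0.7063 − (-0.4125)) = 0.308.
μ = 2.14 − (-0.4125)·0.308 = 2.267.
CV = √(exp(σ²)−1) = √(exp(0.0950)−1) = 0.316.

σ ≈ 0.308, CV ≈ 0.316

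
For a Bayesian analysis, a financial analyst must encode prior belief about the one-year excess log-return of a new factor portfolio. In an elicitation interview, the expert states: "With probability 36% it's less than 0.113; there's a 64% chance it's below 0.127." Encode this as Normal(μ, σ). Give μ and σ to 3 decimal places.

The p-quantile of Normal(μ,σ) is μ + z_p·σ, with z_{0.36} = -0.3585 and z_{0.64} = 0.3585.
Eliminate σ: μ = (z₂·x₁ − z₁·x₂)/(z₂ − z₁) = (0.3585·0.113 − (-0.3585)·0.127)/0.7169 = 0.120.
Then σ = (x₂ − x₁)/(z₂ − z₁) = (0.127 − 0.113)/0.7169 = 0.020.

μ = 0.120, σ = 0.020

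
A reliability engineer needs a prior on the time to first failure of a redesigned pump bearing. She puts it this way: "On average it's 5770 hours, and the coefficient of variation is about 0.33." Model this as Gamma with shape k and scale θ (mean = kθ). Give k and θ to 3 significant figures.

For Gamma(k, scale θ): mean = kθ, variance = kθ², so CV = 1/√k.
CV = 0.33, hence k = 1/CV² = 9.18.
Then θ = mean/k = 5770/9.18 = 628.

k ≈ 9.18, θ ≈ 628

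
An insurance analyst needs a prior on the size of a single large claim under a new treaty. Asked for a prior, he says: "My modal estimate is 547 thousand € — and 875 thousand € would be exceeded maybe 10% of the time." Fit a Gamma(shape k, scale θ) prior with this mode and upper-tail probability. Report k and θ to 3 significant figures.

Gamma(k,θ) with k>1 has mode (k−1)θ, so θ = 547/(k−1).
Need P(X < 875) = 0.9 with θ tied to k this way. Start at k = 2, θ = 547: P(X<875) ≈ 0.475.
Too low — raise k to concentrate. Iterating converges to k ≈ 9.51.
Then θ = 547/(9.51−1) ≈ 64.3.

k ≈ 9.51, θ ≈ 64.3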